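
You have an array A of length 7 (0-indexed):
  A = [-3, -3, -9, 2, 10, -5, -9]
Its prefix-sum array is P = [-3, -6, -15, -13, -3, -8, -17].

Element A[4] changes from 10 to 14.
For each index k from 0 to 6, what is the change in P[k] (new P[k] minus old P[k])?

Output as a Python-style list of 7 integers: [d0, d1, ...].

Answer: [0, 0, 0, 0, 4, 4, 4]

Derivation:
Element change: A[4] 10 -> 14, delta = 4
For k < 4: P[k] unchanged, delta_P[k] = 0
For k >= 4: P[k] shifts by exactly 4
Delta array: [0, 0, 0, 0, 4, 4, 4]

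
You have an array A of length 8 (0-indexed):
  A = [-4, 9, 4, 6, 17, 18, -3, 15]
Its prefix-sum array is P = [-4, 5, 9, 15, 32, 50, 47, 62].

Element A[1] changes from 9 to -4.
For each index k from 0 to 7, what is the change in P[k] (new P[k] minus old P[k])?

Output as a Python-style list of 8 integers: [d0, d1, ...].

Answer: [0, -13, -13, -13, -13, -13, -13, -13]

Derivation:
Element change: A[1] 9 -> -4, delta = -13
For k < 1: P[k] unchanged, delta_P[k] = 0
For k >= 1: P[k] shifts by exactly -13
Delta array: [0, -13, -13, -13, -13, -13, -13, -13]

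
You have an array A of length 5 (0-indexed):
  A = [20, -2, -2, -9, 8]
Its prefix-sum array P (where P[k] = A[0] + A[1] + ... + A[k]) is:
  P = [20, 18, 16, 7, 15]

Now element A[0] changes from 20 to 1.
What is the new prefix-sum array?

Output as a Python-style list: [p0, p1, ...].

Change: A[0] 20 -> 1, delta = -19
P[k] for k < 0: unchanged (A[0] not included)
P[k] for k >= 0: shift by delta = -19
  P[0] = 20 + -19 = 1
  P[1] = 18 + -19 = -1
  P[2] = 16 + -19 = -3
  P[3] = 7 + -19 = -12
  P[4] = 15 + -19 = -4

Answer: [1, -1, -3, -12, -4]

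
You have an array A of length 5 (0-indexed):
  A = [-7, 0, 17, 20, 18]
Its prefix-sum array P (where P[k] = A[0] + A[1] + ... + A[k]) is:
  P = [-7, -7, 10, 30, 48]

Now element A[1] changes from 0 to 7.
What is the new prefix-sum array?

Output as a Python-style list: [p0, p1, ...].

Answer: [-7, 0, 17, 37, 55]

Derivation:
Change: A[1] 0 -> 7, delta = 7
P[k] for k < 1: unchanged (A[1] not included)
P[k] for k >= 1: shift by delta = 7
  P[0] = -7 + 0 = -7
  P[1] = -7 + 7 = 0
  P[2] = 10 + 7 = 17
  P[3] = 30 + 7 = 37
  P[4] = 48 + 7 = 55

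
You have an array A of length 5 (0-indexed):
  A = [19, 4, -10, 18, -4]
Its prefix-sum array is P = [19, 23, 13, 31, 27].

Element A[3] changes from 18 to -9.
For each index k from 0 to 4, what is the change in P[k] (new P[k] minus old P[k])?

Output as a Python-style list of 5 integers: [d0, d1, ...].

Element change: A[3] 18 -> -9, delta = -27
For k < 3: P[k] unchanged, delta_P[k] = 0
For k >= 3: P[k] shifts by exactly -27
Delta array: [0, 0, 0, -27, -27]

Answer: [0, 0, 0, -27, -27]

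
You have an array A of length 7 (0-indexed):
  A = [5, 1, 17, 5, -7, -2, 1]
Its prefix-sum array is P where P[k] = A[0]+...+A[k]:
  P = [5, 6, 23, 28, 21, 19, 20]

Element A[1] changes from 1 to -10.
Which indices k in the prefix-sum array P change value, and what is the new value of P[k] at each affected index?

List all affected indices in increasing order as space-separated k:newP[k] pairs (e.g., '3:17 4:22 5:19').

Answer: 1:-5 2:12 3:17 4:10 5:8 6:9

Derivation:
P[k] = A[0] + ... + A[k]
P[k] includes A[1] iff k >= 1
Affected indices: 1, 2, ..., 6; delta = -11
  P[1]: 6 + -11 = -5
  P[2]: 23 + -11 = 12
  P[3]: 28 + -11 = 17
  P[4]: 21 + -11 = 10
  P[5]: 19 + -11 = 8
  P[6]: 20 + -11 = 9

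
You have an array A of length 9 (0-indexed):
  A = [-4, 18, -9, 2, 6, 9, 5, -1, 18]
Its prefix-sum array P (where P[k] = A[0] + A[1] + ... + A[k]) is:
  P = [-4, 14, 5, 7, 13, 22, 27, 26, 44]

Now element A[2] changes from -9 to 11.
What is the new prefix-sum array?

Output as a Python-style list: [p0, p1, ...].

Answer: [-4, 14, 25, 27, 33, 42, 47, 46, 64]

Derivation:
Change: A[2] -9 -> 11, delta = 20
P[k] for k < 2: unchanged (A[2] not included)
P[k] for k >= 2: shift by delta = 20
  P[0] = -4 + 0 = -4
  P[1] = 14 + 0 = 14
  P[2] = 5 + 20 = 25
  P[3] = 7 + 20 = 27
  P[4] = 13 + 20 = 33
  P[5] = 22 + 20 = 42
  P[6] = 27 + 20 = 47
  P[7] = 26 + 20 = 46
  P[8] = 44 + 20 = 64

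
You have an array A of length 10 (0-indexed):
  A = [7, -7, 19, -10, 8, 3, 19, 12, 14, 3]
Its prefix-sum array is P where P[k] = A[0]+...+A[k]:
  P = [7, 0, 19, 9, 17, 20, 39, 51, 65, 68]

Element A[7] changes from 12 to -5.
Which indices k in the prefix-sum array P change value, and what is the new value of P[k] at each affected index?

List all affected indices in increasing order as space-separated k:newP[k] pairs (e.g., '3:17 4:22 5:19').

P[k] = A[0] + ... + A[k]
P[k] includes A[7] iff k >= 7
Affected indices: 7, 8, ..., 9; delta = -17
  P[7]: 51 + -17 = 34
  P[8]: 65 + -17 = 48
  P[9]: 68 + -17 = 51

Answer: 7:34 8:48 9:51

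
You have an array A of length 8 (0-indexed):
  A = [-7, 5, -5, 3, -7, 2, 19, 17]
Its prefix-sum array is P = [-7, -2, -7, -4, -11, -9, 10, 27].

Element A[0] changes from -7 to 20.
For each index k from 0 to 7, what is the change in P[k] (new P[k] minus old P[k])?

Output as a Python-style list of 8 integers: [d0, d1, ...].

Answer: [27, 27, 27, 27, 27, 27, 27, 27]

Derivation:
Element change: A[0] -7 -> 20, delta = 27
For k < 0: P[k] unchanged, delta_P[k] = 0
For k >= 0: P[k] shifts by exactly 27
Delta array: [27, 27, 27, 27, 27, 27, 27, 27]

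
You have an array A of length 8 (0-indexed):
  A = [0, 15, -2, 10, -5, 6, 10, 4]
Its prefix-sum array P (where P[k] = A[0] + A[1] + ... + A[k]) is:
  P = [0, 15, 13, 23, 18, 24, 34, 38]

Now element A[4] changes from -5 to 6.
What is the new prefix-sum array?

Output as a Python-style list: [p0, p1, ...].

Change: A[4] -5 -> 6, delta = 11
P[k] for k < 4: unchanged (A[4] not included)
P[k] for k >= 4: shift by delta = 11
  P[0] = 0 + 0 = 0
  P[1] = 15 + 0 = 15
  P[2] = 13 + 0 = 13
  P[3] = 23 + 0 = 23
  P[4] = 18 + 11 = 29
  P[5] = 24 + 11 = 35
  P[6] = 34 + 11 = 45
  P[7] = 38 + 11 = 49

Answer: [0, 15, 13, 23, 29, 35, 45, 49]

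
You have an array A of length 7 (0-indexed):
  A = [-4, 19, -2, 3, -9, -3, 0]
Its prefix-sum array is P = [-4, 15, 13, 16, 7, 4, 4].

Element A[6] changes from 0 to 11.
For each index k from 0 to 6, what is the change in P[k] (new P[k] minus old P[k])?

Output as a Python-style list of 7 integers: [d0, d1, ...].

Answer: [0, 0, 0, 0, 0, 0, 11]

Derivation:
Element change: A[6] 0 -> 11, delta = 11
For k < 6: P[k] unchanged, delta_P[k] = 0
For k >= 6: P[k] shifts by exactly 11
Delta array: [0, 0, 0, 0, 0, 0, 11]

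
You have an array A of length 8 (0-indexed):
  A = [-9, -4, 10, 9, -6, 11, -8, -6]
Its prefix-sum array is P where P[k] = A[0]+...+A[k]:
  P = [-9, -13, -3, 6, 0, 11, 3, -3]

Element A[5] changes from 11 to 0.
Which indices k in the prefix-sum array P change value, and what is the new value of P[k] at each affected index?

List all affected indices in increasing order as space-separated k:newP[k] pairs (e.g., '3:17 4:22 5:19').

P[k] = A[0] + ... + A[k]
P[k] includes A[5] iff k >= 5
Affected indices: 5, 6, ..., 7; delta = -11
  P[5]: 11 + -11 = 0
  P[6]: 3 + -11 = -8
  P[7]: -3 + -11 = -14

Answer: 5:0 6:-8 7:-14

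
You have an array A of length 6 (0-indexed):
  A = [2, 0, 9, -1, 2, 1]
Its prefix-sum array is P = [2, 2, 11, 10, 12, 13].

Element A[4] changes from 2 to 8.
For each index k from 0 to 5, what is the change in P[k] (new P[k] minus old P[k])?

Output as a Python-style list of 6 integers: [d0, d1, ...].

Answer: [0, 0, 0, 0, 6, 6]

Derivation:
Element change: A[4] 2 -> 8, delta = 6
For k < 4: P[k] unchanged, delta_P[k] = 0
For k >= 4: P[k] shifts by exactly 6
Delta array: [0, 0, 0, 0, 6, 6]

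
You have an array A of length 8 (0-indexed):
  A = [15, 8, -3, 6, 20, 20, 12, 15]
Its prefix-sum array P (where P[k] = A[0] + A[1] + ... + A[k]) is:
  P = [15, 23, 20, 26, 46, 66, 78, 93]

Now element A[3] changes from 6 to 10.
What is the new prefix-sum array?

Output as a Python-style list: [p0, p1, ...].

Answer: [15, 23, 20, 30, 50, 70, 82, 97]

Derivation:
Change: A[3] 6 -> 10, delta = 4
P[k] for k < 3: unchanged (A[3] not included)
P[k] for k >= 3: shift by delta = 4
  P[0] = 15 + 0 = 15
  P[1] = 23 + 0 = 23
  P[2] = 20 + 0 = 20
  P[3] = 26 + 4 = 30
  P[4] = 46 + 4 = 50
  P[5] = 66 + 4 = 70
  P[6] = 78 + 4 = 82
  P[7] = 93 + 4 = 97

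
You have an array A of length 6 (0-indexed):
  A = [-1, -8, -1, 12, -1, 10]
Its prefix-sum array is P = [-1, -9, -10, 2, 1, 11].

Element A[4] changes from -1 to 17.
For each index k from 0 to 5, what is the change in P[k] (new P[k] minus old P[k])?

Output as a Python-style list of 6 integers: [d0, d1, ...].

Element change: A[4] -1 -> 17, delta = 18
For k < 4: P[k] unchanged, delta_P[k] = 0
For k >= 4: P[k] shifts by exactly 18
Delta array: [0, 0, 0, 0, 18, 18]

Answer: [0, 0, 0, 0, 18, 18]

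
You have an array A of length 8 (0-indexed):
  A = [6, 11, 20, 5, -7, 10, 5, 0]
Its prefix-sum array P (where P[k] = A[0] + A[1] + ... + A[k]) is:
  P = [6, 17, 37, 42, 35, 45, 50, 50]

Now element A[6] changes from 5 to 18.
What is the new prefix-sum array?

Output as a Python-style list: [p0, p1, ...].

Change: A[6] 5 -> 18, delta = 13
P[k] for k < 6: unchanged (A[6] not included)
P[k] for k >= 6: shift by delta = 13
  P[0] = 6 + 0 = 6
  P[1] = 17 + 0 = 17
  P[2] = 37 + 0 = 37
  P[3] = 42 + 0 = 42
  P[4] = 35 + 0 = 35
  P[5] = 45 + 0 = 45
  P[6] = 50 + 13 = 63
  P[7] = 50 + 13 = 63

Answer: [6, 17, 37, 42, 35, 45, 63, 63]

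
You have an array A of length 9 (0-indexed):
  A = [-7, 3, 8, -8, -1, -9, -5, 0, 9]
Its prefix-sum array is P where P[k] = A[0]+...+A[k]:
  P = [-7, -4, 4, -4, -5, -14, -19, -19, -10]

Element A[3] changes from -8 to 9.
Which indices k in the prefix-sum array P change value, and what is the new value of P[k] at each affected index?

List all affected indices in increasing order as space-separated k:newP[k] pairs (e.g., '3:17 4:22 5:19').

P[k] = A[0] + ... + A[k]
P[k] includes A[3] iff k >= 3
Affected indices: 3, 4, ..., 8; delta = 17
  P[3]: -4 + 17 = 13
  P[4]: -5 + 17 = 12
  P[5]: -14 + 17 = 3
  P[6]: -19 + 17 = -2
  P[7]: -19 + 17 = -2
  P[8]: -10 + 17 = 7

Answer: 3:13 4:12 5:3 6:-2 7:-2 8:7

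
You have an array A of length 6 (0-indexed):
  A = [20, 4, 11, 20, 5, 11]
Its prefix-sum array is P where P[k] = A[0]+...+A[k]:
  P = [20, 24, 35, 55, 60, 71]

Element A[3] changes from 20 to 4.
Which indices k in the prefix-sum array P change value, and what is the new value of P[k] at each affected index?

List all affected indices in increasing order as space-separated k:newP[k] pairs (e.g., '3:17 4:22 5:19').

Answer: 3:39 4:44 5:55

Derivation:
P[k] = A[0] + ... + A[k]
P[k] includes A[3] iff k >= 3
Affected indices: 3, 4, ..., 5; delta = -16
  P[3]: 55 + -16 = 39
  P[4]: 60 + -16 = 44
  P[5]: 71 + -16 = 55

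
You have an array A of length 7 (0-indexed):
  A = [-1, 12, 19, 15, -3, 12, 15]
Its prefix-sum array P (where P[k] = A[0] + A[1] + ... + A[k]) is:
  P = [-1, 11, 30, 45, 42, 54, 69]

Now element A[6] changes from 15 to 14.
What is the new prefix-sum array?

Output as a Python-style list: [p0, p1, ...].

Change: A[6] 15 -> 14, delta = -1
P[k] for k < 6: unchanged (A[6] not included)
P[k] for k >= 6: shift by delta = -1
  P[0] = -1 + 0 = -1
  P[1] = 11 + 0 = 11
  P[2] = 30 + 0 = 30
  P[3] = 45 + 0 = 45
  P[4] = 42 + 0 = 42
  P[5] = 54 + 0 = 54
  P[6] = 69 + -1 = 68

Answer: [-1, 11, 30, 45, 42, 54, 68]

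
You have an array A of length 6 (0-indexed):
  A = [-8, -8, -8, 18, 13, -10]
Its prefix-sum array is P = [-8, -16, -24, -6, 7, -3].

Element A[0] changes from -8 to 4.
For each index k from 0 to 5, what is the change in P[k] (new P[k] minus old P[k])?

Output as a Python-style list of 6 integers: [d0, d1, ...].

Element change: A[0] -8 -> 4, delta = 12
For k < 0: P[k] unchanged, delta_P[k] = 0
For k >= 0: P[k] shifts by exactly 12
Delta array: [12, 12, 12, 12, 12, 12]

Answer: [12, 12, 12, 12, 12, 12]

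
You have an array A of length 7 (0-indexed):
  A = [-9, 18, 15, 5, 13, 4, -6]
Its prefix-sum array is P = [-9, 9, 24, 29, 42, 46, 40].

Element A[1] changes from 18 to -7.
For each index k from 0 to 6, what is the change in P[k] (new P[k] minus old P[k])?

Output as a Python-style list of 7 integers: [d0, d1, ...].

Answer: [0, -25, -25, -25, -25, -25, -25]

Derivation:
Element change: A[1] 18 -> -7, delta = -25
For k < 1: P[k] unchanged, delta_P[k] = 0
For k >= 1: P[k] shifts by exactly -25
Delta array: [0, -25, -25, -25, -25, -25, -25]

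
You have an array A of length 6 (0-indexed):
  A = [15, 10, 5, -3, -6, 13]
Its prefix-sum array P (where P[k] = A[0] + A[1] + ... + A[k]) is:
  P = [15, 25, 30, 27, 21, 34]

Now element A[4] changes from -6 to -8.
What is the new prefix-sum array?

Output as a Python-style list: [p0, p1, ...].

Change: A[4] -6 -> -8, delta = -2
P[k] for k < 4: unchanged (A[4] not included)
P[k] for k >= 4: shift by delta = -2
  P[0] = 15 + 0 = 15
  P[1] = 25 + 0 = 25
  P[2] = 30 + 0 = 30
  P[3] = 27 + 0 = 27
  P[4] = 21 + -2 = 19
  P[5] = 34 + -2 = 32

Answer: [15, 25, 30, 27, 19, 32]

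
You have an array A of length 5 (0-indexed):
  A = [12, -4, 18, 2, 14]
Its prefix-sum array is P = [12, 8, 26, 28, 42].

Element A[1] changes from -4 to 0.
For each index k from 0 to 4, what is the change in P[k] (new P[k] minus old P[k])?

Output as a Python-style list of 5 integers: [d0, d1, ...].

Answer: [0, 4, 4, 4, 4]

Derivation:
Element change: A[1] -4 -> 0, delta = 4
For k < 1: P[k] unchanged, delta_P[k] = 0
For k >= 1: P[k] shifts by exactly 4
Delta array: [0, 4, 4, 4, 4]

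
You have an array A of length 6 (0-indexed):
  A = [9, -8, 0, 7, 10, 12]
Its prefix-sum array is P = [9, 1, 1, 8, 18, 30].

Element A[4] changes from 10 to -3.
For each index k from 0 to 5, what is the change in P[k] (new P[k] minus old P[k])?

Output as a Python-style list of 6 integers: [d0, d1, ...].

Element change: A[4] 10 -> -3, delta = -13
For k < 4: P[k] unchanged, delta_P[k] = 0
For k >= 4: P[k] shifts by exactly -13
Delta array: [0, 0, 0, 0, -13, -13]

Answer: [0, 0, 0, 0, -13, -13]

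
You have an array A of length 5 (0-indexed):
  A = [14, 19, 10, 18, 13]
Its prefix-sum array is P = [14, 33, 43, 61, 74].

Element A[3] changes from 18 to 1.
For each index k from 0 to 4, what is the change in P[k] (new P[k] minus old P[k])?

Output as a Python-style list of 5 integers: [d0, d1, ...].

Answer: [0, 0, 0, -17, -17]

Derivation:
Element change: A[3] 18 -> 1, delta = -17
For k < 3: P[k] unchanged, delta_P[k] = 0
For k >= 3: P[k] shifts by exactly -17
Delta array: [0, 0, 0, -17, -17]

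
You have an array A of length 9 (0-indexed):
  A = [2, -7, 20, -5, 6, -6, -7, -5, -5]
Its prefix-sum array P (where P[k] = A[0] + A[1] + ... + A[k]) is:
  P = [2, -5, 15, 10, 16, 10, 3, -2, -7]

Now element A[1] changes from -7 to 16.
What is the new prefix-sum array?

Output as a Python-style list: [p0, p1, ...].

Answer: [2, 18, 38, 33, 39, 33, 26, 21, 16]

Derivation:
Change: A[1] -7 -> 16, delta = 23
P[k] for k < 1: unchanged (A[1] not included)
P[k] for k >= 1: shift by delta = 23
  P[0] = 2 + 0 = 2
  P[1] = -5 + 23 = 18
  P[2] = 15 + 23 = 38
  P[3] = 10 + 23 = 33
  P[4] = 16 + 23 = 39
  P[5] = 10 + 23 = 33
  P[6] = 3 + 23 = 26
  P[7] = -2 + 23 = 21
  P[8] = -7 + 23 = 16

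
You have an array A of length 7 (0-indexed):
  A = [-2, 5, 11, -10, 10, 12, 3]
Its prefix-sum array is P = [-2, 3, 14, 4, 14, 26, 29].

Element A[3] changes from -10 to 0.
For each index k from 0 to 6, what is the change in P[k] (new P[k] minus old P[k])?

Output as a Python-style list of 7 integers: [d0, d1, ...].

Element change: A[3] -10 -> 0, delta = 10
For k < 3: P[k] unchanged, delta_P[k] = 0
For k >= 3: P[k] shifts by exactly 10
Delta array: [0, 0, 0, 10, 10, 10, 10]

Answer: [0, 0, 0, 10, 10, 10, 10]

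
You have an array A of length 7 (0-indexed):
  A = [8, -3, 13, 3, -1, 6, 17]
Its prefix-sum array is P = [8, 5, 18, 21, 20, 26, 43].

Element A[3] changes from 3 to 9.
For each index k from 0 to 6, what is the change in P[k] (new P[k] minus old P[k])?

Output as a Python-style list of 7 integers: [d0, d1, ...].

Element change: A[3] 3 -> 9, delta = 6
For k < 3: P[k] unchanged, delta_P[k] = 0
For k >= 3: P[k] shifts by exactly 6
Delta array: [0, 0, 0, 6, 6, 6, 6]

Answer: [0, 0, 0, 6, 6, 6, 6]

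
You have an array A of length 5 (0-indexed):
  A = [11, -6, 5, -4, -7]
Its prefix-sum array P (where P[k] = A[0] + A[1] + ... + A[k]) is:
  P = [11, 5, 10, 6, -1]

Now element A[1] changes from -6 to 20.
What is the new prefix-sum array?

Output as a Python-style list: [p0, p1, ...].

Answer: [11, 31, 36, 32, 25]

Derivation:
Change: A[1] -6 -> 20, delta = 26
P[k] for k < 1: unchanged (A[1] not included)
P[k] for k >= 1: shift by delta = 26
  P[0] = 11 + 0 = 11
  P[1] = 5 + 26 = 31
  P[2] = 10 + 26 = 36
  P[3] = 6 + 26 = 32
  P[4] = -1 + 26 = 25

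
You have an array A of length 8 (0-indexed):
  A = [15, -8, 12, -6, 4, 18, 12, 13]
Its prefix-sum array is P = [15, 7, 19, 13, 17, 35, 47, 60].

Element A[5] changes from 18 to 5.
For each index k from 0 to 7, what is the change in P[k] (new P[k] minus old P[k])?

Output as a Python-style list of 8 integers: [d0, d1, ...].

Element change: A[5] 18 -> 5, delta = -13
For k < 5: P[k] unchanged, delta_P[k] = 0
For k >= 5: P[k] shifts by exactly -13
Delta array: [0, 0, 0, 0, 0, -13, -13, -13]

Answer: [0, 0, 0, 0, 0, -13, -13, -13]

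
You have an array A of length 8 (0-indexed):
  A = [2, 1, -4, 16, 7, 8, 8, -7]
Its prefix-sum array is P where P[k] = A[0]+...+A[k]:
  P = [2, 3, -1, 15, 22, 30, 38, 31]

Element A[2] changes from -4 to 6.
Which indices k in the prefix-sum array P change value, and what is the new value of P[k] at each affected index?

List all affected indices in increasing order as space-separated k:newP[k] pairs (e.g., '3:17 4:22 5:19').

Answer: 2:9 3:25 4:32 5:40 6:48 7:41

Derivation:
P[k] = A[0] + ... + A[k]
P[k] includes A[2] iff k >= 2
Affected indices: 2, 3, ..., 7; delta = 10
  P[2]: -1 + 10 = 9
  P[3]: 15 + 10 = 25
  P[4]: 22 + 10 = 32
  P[5]: 30 + 10 = 40
  P[6]: 38 + 10 = 48
  P[7]: 31 + 10 = 41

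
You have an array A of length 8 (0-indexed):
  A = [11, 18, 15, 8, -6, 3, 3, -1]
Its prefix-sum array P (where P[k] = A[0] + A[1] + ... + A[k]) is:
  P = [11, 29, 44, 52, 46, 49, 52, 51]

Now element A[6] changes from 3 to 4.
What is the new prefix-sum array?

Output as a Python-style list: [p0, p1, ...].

Answer: [11, 29, 44, 52, 46, 49, 53, 52]

Derivation:
Change: A[6] 3 -> 4, delta = 1
P[k] for k < 6: unchanged (A[6] not included)
P[k] for k >= 6: shift by delta = 1
  P[0] = 11 + 0 = 11
  P[1] = 29 + 0 = 29
  P[2] = 44 + 0 = 44
  P[3] = 52 + 0 = 52
  P[4] = 46 + 0 = 46
  P[5] = 49 + 0 = 49
  P[6] = 52 + 1 = 53
  P[7] = 51 + 1 = 52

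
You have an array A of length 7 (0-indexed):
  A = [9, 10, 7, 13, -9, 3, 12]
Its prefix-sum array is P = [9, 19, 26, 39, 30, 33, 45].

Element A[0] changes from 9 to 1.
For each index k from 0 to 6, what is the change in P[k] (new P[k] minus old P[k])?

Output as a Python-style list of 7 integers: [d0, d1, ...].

Element change: A[0] 9 -> 1, delta = -8
For k < 0: P[k] unchanged, delta_P[k] = 0
For k >= 0: P[k] shifts by exactly -8
Delta array: [-8, -8, -8, -8, -8, -8, -8]

Answer: [-8, -8, -8, -8, -8, -8, -8]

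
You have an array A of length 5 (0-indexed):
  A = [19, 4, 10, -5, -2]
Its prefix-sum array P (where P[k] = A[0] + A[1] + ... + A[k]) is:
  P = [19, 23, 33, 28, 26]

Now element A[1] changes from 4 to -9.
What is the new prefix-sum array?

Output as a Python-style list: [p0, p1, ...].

Answer: [19, 10, 20, 15, 13]

Derivation:
Change: A[1] 4 -> -9, delta = -13
P[k] for k < 1: unchanged (A[1] not included)
P[k] for k >= 1: shift by delta = -13
  P[0] = 19 + 0 = 19
  P[1] = 23 + -13 = 10
  P[2] = 33 + -13 = 20
  P[3] = 28 + -13 = 15
  P[4] = 26 + -13 = 13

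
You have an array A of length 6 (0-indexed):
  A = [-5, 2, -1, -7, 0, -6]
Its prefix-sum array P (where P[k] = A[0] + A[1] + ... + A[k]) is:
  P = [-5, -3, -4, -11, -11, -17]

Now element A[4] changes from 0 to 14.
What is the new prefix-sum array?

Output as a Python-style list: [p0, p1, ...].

Change: A[4] 0 -> 14, delta = 14
P[k] for k < 4: unchanged (A[4] not included)
P[k] for k >= 4: shift by delta = 14
  P[0] = -5 + 0 = -5
  P[1] = -3 + 0 = -3
  P[2] = -4 + 0 = -4
  P[3] = -11 + 0 = -11
  P[4] = -11 + 14 = 3
  P[5] = -17 + 14 = -3

Answer: [-5, -3, -4, -11, 3, -3]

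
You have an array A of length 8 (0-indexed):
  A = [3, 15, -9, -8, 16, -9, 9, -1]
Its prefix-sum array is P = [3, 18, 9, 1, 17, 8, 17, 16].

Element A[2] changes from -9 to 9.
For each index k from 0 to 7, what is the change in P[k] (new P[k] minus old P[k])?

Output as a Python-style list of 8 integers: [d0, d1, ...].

Element change: A[2] -9 -> 9, delta = 18
For k < 2: P[k] unchanged, delta_P[k] = 0
For k >= 2: P[k] shifts by exactly 18
Delta array: [0, 0, 18, 18, 18, 18, 18, 18]

Answer: [0, 0, 18, 18, 18, 18, 18, 18]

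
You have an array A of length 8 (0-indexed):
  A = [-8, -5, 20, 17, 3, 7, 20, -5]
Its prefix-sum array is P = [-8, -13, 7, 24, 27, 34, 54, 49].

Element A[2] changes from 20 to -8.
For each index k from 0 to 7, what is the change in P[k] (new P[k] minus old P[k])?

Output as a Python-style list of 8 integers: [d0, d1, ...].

Element change: A[2] 20 -> -8, delta = -28
For k < 2: P[k] unchanged, delta_P[k] = 0
For k >= 2: P[k] shifts by exactly -28
Delta array: [0, 0, -28, -28, -28, -28, -28, -28]

Answer: [0, 0, -28, -28, -28, -28, -28, -28]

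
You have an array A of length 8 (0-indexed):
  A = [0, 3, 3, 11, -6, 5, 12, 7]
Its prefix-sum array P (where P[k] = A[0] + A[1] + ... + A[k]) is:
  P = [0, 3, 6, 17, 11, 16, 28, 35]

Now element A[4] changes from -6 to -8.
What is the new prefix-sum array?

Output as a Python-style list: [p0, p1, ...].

Answer: [0, 3, 6, 17, 9, 14, 26, 33]

Derivation:
Change: A[4] -6 -> -8, delta = -2
P[k] for k < 4: unchanged (A[4] not included)
P[k] for k >= 4: shift by delta = -2
  P[0] = 0 + 0 = 0
  P[1] = 3 + 0 = 3
  P[2] = 6 + 0 = 6
  P[3] = 17 + 0 = 17
  P[4] = 11 + -2 = 9
  P[5] = 16 + -2 = 14
  P[6] = 28 + -2 = 26
  P[7] = 35 + -2 = 33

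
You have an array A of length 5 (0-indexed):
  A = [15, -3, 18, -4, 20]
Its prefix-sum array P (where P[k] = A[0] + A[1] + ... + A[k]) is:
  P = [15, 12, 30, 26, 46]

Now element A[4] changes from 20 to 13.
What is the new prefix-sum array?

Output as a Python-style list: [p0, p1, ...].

Change: A[4] 20 -> 13, delta = -7
P[k] for k < 4: unchanged (A[4] not included)
P[k] for k >= 4: shift by delta = -7
  P[0] = 15 + 0 = 15
  P[1] = 12 + 0 = 12
  P[2] = 30 + 0 = 30
  P[3] = 26 + 0 = 26
  P[4] = 46 + -7 = 39

Answer: [15, 12, 30, 26, 39]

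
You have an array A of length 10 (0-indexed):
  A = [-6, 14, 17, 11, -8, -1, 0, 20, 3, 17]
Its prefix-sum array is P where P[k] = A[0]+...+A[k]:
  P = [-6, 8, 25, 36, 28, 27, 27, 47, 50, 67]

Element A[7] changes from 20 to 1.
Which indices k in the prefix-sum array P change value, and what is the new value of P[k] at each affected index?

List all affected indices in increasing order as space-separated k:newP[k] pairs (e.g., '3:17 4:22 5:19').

Answer: 7:28 8:31 9:48

Derivation:
P[k] = A[0] + ... + A[k]
P[k] includes A[7] iff k >= 7
Affected indices: 7, 8, ..., 9; delta = -19
  P[7]: 47 + -19 = 28
  P[8]: 50 + -19 = 31
  P[9]: 67 + -19 = 48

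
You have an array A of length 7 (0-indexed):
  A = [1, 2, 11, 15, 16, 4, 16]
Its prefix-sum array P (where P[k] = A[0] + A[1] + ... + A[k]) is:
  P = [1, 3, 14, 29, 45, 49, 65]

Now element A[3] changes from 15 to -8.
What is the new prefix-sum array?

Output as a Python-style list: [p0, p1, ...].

Answer: [1, 3, 14, 6, 22, 26, 42]

Derivation:
Change: A[3] 15 -> -8, delta = -23
P[k] for k < 3: unchanged (A[3] not included)
P[k] for k >= 3: shift by delta = -23
  P[0] = 1 + 0 = 1
  P[1] = 3 + 0 = 3
  P[2] = 14 + 0 = 14
  P[3] = 29 + -23 = 6
  P[4] = 45 + -23 = 22
  P[5] = 49 + -23 = 26
  P[6] = 65 + -23 = 42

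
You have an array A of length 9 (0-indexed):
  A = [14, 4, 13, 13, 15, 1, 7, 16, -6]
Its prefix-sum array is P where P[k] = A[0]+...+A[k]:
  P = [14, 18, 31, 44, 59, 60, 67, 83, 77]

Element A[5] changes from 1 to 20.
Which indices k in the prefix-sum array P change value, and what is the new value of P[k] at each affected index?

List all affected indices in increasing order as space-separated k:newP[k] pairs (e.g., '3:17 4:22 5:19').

Answer: 5:79 6:86 7:102 8:96

Derivation:
P[k] = A[0] + ... + A[k]
P[k] includes A[5] iff k >= 5
Affected indices: 5, 6, ..., 8; delta = 19
  P[5]: 60 + 19 = 79
  P[6]: 67 + 19 = 86
  P[7]: 83 + 19 = 102
  P[8]: 77 + 19 = 96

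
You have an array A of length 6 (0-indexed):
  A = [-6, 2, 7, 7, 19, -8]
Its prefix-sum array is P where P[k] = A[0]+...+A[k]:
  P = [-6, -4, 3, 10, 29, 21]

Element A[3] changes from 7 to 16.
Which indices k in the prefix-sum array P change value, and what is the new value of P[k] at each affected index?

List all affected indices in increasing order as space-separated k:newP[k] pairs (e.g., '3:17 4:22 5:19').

P[k] = A[0] + ... + A[k]
P[k] includes A[3] iff k >= 3
Affected indices: 3, 4, ..., 5; delta = 9
  P[3]: 10 + 9 = 19
  P[4]: 29 + 9 = 38
  P[5]: 21 + 9 = 30

Answer: 3:19 4:38 5:30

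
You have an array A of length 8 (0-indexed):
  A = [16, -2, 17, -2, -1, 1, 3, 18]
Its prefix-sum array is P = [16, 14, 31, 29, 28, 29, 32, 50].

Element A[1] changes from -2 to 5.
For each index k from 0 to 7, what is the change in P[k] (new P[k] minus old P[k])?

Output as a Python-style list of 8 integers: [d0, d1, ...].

Element change: A[1] -2 -> 5, delta = 7
For k < 1: P[k] unchanged, delta_P[k] = 0
For k >= 1: P[k] shifts by exactly 7
Delta array: [0, 7, 7, 7, 7, 7, 7, 7]

Answer: [0, 7, 7, 7, 7, 7, 7, 7]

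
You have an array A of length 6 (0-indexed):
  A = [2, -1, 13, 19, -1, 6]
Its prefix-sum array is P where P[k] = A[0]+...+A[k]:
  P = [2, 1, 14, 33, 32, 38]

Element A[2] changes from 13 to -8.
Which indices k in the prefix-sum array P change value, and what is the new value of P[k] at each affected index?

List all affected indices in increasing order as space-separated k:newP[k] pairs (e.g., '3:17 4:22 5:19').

P[k] = A[0] + ... + A[k]
P[k] includes A[2] iff k >= 2
Affected indices: 2, 3, ..., 5; delta = -21
  P[2]: 14 + -21 = -7
  P[3]: 33 + -21 = 12
  P[4]: 32 + -21 = 11
  P[5]: 38 + -21 = 17

Answer: 2:-7 3:12 4:11 5:17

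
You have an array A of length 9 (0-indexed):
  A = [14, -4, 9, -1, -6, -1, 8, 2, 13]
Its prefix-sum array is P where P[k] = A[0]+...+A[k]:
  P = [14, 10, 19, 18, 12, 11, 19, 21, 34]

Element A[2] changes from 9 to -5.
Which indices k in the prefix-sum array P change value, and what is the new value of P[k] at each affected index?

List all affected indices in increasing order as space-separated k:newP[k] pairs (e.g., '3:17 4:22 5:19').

Answer: 2:5 3:4 4:-2 5:-3 6:5 7:7 8:20

Derivation:
P[k] = A[0] + ... + A[k]
P[k] includes A[2] iff k >= 2
Affected indices: 2, 3, ..., 8; delta = -14
  P[2]: 19 + -14 = 5
  P[3]: 18 + -14 = 4
  P[4]: 12 + -14 = -2
  P[5]: 11 + -14 = -3
  P[6]: 19 + -14 = 5
  P[7]: 21 + -14 = 7
  P[8]: 34 + -14 = 20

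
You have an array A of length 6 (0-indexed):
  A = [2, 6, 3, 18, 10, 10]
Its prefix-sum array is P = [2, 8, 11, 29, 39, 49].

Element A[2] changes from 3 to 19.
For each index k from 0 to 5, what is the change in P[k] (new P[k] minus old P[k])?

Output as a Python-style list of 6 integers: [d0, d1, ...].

Element change: A[2] 3 -> 19, delta = 16
For k < 2: P[k] unchanged, delta_P[k] = 0
For k >= 2: P[k] shifts by exactly 16
Delta array: [0, 0, 16, 16, 16, 16]

Answer: [0, 0, 16, 16, 16, 16]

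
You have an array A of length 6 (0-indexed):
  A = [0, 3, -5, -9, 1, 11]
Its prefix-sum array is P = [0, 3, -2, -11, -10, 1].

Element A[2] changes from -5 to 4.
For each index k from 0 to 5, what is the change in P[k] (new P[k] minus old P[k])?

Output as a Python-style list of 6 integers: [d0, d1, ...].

Answer: [0, 0, 9, 9, 9, 9]

Derivation:
Element change: A[2] -5 -> 4, delta = 9
For k < 2: P[k] unchanged, delta_P[k] = 0
For k >= 2: P[k] shifts by exactly 9
Delta array: [0, 0, 9, 9, 9, 9]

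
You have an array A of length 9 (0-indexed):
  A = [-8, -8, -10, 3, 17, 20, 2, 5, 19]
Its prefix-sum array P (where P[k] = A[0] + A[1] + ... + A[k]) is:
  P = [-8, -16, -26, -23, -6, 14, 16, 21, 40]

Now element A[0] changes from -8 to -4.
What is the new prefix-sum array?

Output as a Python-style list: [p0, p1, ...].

Answer: [-4, -12, -22, -19, -2, 18, 20, 25, 44]

Derivation:
Change: A[0] -8 -> -4, delta = 4
P[k] for k < 0: unchanged (A[0] not included)
P[k] for k >= 0: shift by delta = 4
  P[0] = -8 + 4 = -4
  P[1] = -16 + 4 = -12
  P[2] = -26 + 4 = -22
  P[3] = -23 + 4 = -19
  P[4] = -6 + 4 = -2
  P[5] = 14 + 4 = 18
  P[6] = 16 + 4 = 20
  P[7] = 21 + 4 = 25
  P[8] = 40 + 4 = 44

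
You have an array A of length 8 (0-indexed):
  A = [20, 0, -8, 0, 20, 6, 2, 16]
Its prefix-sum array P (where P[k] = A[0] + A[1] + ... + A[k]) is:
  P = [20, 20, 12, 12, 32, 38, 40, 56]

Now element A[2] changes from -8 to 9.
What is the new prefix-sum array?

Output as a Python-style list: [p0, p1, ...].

Answer: [20, 20, 29, 29, 49, 55, 57, 73]

Derivation:
Change: A[2] -8 -> 9, delta = 17
P[k] for k < 2: unchanged (A[2] not included)
P[k] for k >= 2: shift by delta = 17
  P[0] = 20 + 0 = 20
  P[1] = 20 + 0 = 20
  P[2] = 12 + 17 = 29
  P[3] = 12 + 17 = 29
  P[4] = 32 + 17 = 49
  P[5] = 38 + 17 = 55
  P[6] = 40 + 17 = 57
  P[7] = 56 + 17 = 73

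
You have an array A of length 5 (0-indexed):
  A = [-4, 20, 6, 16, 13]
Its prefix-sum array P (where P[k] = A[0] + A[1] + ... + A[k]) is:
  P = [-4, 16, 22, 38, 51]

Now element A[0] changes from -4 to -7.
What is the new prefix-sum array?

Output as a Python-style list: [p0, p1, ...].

Answer: [-7, 13, 19, 35, 48]

Derivation:
Change: A[0] -4 -> -7, delta = -3
P[k] for k < 0: unchanged (A[0] not included)
P[k] for k >= 0: shift by delta = -3
  P[0] = -4 + -3 = -7
  P[1] = 16 + -3 = 13
  P[2] = 22 + -3 = 19
  P[3] = 38 + -3 = 35
  P[4] = 51 + -3 = 48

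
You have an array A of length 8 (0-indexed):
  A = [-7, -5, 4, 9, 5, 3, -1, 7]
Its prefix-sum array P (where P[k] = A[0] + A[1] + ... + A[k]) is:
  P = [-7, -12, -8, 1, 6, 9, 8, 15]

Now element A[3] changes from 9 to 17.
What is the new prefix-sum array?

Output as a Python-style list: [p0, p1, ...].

Answer: [-7, -12, -8, 9, 14, 17, 16, 23]

Derivation:
Change: A[3] 9 -> 17, delta = 8
P[k] for k < 3: unchanged (A[3] not included)
P[k] for k >= 3: shift by delta = 8
  P[0] = -7 + 0 = -7
  P[1] = -12 + 0 = -12
  P[2] = -8 + 0 = -8
  P[3] = 1 + 8 = 9
  P[4] = 6 + 8 = 14
  P[5] = 9 + 8 = 17
  P[6] = 8 + 8 = 16
  P[7] = 15 + 8 = 23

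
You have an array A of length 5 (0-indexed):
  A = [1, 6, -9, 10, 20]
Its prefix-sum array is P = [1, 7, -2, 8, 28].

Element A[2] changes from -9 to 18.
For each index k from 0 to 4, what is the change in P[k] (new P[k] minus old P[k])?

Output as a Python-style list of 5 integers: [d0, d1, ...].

Element change: A[2] -9 -> 18, delta = 27
For k < 2: P[k] unchanged, delta_P[k] = 0
For k >= 2: P[k] shifts by exactly 27
Delta array: [0, 0, 27, 27, 27]

Answer: [0, 0, 27, 27, 27]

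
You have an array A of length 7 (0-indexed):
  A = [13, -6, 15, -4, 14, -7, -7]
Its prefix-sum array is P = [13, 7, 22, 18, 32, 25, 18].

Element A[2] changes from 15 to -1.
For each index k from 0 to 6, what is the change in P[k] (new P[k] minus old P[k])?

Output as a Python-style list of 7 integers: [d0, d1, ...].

Answer: [0, 0, -16, -16, -16, -16, -16]

Derivation:
Element change: A[2] 15 -> -1, delta = -16
For k < 2: P[k] unchanged, delta_P[k] = 0
For k >= 2: P[k] shifts by exactly -16
Delta array: [0, 0, -16, -16, -16, -16, -16]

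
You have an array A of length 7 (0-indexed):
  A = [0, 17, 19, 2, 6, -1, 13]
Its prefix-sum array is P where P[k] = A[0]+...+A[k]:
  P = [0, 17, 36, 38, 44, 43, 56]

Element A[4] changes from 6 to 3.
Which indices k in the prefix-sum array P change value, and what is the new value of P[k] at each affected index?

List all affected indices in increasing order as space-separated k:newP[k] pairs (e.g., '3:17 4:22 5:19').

P[k] = A[0] + ... + A[k]
P[k] includes A[4] iff k >= 4
Affected indices: 4, 5, ..., 6; delta = -3
  P[4]: 44 + -3 = 41
  P[5]: 43 + -3 = 40
  P[6]: 56 + -3 = 53

Answer: 4:41 5:40 6:53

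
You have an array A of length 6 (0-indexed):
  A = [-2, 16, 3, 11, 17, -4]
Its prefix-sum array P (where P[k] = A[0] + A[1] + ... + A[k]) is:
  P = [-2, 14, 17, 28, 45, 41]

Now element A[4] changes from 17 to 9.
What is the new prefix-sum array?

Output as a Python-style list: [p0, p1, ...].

Answer: [-2, 14, 17, 28, 37, 33]

Derivation:
Change: A[4] 17 -> 9, delta = -8
P[k] for k < 4: unchanged (A[4] not included)
P[k] for k >= 4: shift by delta = -8
  P[0] = -2 + 0 = -2
  P[1] = 14 + 0 = 14
  P[2] = 17 + 0 = 17
  P[3] = 28 + 0 = 28
  P[4] = 45 + -8 = 37
  P[5] = 41 + -8 = 33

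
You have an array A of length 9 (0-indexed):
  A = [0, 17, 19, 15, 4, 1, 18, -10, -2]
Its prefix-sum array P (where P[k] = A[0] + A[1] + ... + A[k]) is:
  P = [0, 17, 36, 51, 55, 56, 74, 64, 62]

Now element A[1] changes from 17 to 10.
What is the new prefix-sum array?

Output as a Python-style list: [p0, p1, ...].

Change: A[1] 17 -> 10, delta = -7
P[k] for k < 1: unchanged (A[1] not included)
P[k] for k >= 1: shift by delta = -7
  P[0] = 0 + 0 = 0
  P[1] = 17 + -7 = 10
  P[2] = 36 + -7 = 29
  P[3] = 51 + -7 = 44
  P[4] = 55 + -7 = 48
  P[5] = 56 + -7 = 49
  P[6] = 74 + -7 = 67
  P[7] = 64 + -7 = 57
  P[8] = 62 + -7 = 55

Answer: [0, 10, 29, 44, 48, 49, 67, 57, 55]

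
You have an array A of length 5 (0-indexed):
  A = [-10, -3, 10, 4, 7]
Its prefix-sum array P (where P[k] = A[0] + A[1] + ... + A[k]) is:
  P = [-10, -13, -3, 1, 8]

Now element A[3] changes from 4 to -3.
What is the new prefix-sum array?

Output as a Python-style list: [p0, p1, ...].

Change: A[3] 4 -> -3, delta = -7
P[k] for k < 3: unchanged (A[3] not included)
P[k] for k >= 3: shift by delta = -7
  P[0] = -10 + 0 = -10
  P[1] = -13 + 0 = -13
  P[2] = -3 + 0 = -3
  P[3] = 1 + -7 = -6
  P[4] = 8 + -7 = 1

Answer: [-10, -13, -3, -6, 1]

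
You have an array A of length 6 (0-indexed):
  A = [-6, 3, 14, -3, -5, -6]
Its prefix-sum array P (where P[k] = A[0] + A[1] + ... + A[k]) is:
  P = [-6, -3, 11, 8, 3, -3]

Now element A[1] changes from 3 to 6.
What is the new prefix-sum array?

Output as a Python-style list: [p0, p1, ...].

Change: A[1] 3 -> 6, delta = 3
P[k] for k < 1: unchanged (A[1] not included)
P[k] for k >= 1: shift by delta = 3
  P[0] = -6 + 0 = -6
  P[1] = -3 + 3 = 0
  P[2] = 11 + 3 = 14
  P[3] = 8 + 3 = 11
  P[4] = 3 + 3 = 6
  P[5] = -3 + 3 = 0

Answer: [-6, 0, 14, 11, 6, 0]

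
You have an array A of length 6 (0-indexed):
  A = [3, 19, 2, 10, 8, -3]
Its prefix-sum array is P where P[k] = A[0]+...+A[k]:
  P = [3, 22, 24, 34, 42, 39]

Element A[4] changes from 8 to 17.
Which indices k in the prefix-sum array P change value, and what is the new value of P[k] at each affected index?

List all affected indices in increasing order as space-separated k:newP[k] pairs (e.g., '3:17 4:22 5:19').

Answer: 4:51 5:48

Derivation:
P[k] = A[0] + ... + A[k]
P[k] includes A[4] iff k >= 4
Affected indices: 4, 5, ..., 5; delta = 9
  P[4]: 42 + 9 = 51
  P[5]: 39 + 9 = 48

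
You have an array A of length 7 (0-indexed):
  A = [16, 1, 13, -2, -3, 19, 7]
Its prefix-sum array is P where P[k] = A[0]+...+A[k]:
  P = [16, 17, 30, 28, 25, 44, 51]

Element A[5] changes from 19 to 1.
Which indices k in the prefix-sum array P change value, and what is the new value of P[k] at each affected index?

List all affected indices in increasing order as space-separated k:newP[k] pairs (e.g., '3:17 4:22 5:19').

Answer: 5:26 6:33

Derivation:
P[k] = A[0] + ... + A[k]
P[k] includes A[5] iff k >= 5
Affected indices: 5, 6, ..., 6; delta = -18
  P[5]: 44 + -18 = 26
  P[6]: 51 + -18 = 33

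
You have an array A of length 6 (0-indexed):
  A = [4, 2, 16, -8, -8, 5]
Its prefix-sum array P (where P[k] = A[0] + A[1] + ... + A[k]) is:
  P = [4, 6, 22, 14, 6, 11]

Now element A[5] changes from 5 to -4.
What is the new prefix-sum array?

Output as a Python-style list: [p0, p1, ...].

Change: A[5] 5 -> -4, delta = -9
P[k] for k < 5: unchanged (A[5] not included)
P[k] for k >= 5: shift by delta = -9
  P[0] = 4 + 0 = 4
  P[1] = 6 + 0 = 6
  P[2] = 22 + 0 = 22
  P[3] = 14 + 0 = 14
  P[4] = 6 + 0 = 6
  P[5] = 11 + -9 = 2

Answer: [4, 6, 22, 14, 6, 2]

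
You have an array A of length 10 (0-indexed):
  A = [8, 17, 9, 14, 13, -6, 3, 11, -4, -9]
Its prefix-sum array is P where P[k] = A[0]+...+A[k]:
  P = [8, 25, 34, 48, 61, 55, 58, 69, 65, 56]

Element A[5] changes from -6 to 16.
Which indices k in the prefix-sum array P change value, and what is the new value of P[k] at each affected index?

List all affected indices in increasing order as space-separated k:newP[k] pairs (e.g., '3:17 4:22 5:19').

Answer: 5:77 6:80 7:91 8:87 9:78

Derivation:
P[k] = A[0] + ... + A[k]
P[k] includes A[5] iff k >= 5
Affected indices: 5, 6, ..., 9; delta = 22
  P[5]: 55 + 22 = 77
  P[6]: 58 + 22 = 80
  P[7]: 69 + 22 = 91
  P[8]: 65 + 22 = 87
  P[9]: 56 + 22 = 78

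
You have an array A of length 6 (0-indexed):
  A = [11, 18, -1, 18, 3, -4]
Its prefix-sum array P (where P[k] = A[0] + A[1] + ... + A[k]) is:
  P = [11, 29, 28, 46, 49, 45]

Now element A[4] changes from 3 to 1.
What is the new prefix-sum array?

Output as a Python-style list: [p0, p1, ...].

Answer: [11, 29, 28, 46, 47, 43]

Derivation:
Change: A[4] 3 -> 1, delta = -2
P[k] for k < 4: unchanged (A[4] not included)
P[k] for k >= 4: shift by delta = -2
  P[0] = 11 + 0 = 11
  P[1] = 29 + 0 = 29
  P[2] = 28 + 0 = 28
  P[3] = 46 + 0 = 46
  P[4] = 49 + -2 = 47
  P[5] = 45 + -2 = 43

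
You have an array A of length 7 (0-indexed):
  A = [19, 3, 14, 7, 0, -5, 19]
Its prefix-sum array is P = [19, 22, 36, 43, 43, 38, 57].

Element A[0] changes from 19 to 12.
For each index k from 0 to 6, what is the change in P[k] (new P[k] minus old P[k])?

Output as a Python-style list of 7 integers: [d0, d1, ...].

Element change: A[0] 19 -> 12, delta = -7
For k < 0: P[k] unchanged, delta_P[k] = 0
For k >= 0: P[k] shifts by exactly -7
Delta array: [-7, -7, -7, -7, -7, -7, -7]

Answer: [-7, -7, -7, -7, -7, -7, -7]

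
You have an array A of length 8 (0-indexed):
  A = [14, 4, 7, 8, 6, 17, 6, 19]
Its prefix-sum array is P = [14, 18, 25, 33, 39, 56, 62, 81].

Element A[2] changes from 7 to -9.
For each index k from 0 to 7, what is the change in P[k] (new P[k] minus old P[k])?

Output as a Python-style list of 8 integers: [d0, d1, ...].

Element change: A[2] 7 -> -9, delta = -16
For k < 2: P[k] unchanged, delta_P[k] = 0
For k >= 2: P[k] shifts by exactly -16
Delta array: [0, 0, -16, -16, -16, -16, -16, -16]

Answer: [0, 0, -16, -16, -16, -16, -16, -16]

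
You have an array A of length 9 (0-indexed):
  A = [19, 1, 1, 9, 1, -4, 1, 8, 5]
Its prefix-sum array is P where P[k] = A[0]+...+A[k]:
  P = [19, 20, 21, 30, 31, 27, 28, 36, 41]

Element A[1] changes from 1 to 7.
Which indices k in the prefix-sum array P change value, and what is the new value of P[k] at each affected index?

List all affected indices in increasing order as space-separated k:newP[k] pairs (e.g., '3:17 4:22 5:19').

Answer: 1:26 2:27 3:36 4:37 5:33 6:34 7:42 8:47

Derivation:
P[k] = A[0] + ... + A[k]
P[k] includes A[1] iff k >= 1
Affected indices: 1, 2, ..., 8; delta = 6
  P[1]: 20 + 6 = 26
  P[2]: 21 + 6 = 27
  P[3]: 30 + 6 = 36
  P[4]: 31 + 6 = 37
  P[5]: 27 + 6 = 33
  P[6]: 28 + 6 = 34
  P[7]: 36 + 6 = 42
  P[8]: 41 + 6 = 47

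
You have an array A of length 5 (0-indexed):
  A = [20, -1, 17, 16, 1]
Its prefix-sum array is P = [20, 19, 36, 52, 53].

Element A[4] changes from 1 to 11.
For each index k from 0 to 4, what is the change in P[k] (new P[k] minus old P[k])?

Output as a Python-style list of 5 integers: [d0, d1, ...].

Element change: A[4] 1 -> 11, delta = 10
For k < 4: P[k] unchanged, delta_P[k] = 0
For k >= 4: P[k] shifts by exactly 10
Delta array: [0, 0, 0, 0, 10]

Answer: [0, 0, 0, 0, 10]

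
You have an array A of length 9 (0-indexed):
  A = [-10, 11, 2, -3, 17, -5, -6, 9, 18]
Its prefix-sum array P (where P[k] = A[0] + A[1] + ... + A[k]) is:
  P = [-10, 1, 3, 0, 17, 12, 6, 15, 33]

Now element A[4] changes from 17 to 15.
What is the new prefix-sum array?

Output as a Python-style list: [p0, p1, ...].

Answer: [-10, 1, 3, 0, 15, 10, 4, 13, 31]

Derivation:
Change: A[4] 17 -> 15, delta = -2
P[k] for k < 4: unchanged (A[4] not included)
P[k] for k >= 4: shift by delta = -2
  P[0] = -10 + 0 = -10
  P[1] = 1 + 0 = 1
  P[2] = 3 + 0 = 3
  P[3] = 0 + 0 = 0
  P[4] = 17 + -2 = 15
  P[5] = 12 + -2 = 10
  P[6] = 6 + -2 = 4
  P[7] = 15 + -2 = 13
  P[8] = 33 + -2 = 31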